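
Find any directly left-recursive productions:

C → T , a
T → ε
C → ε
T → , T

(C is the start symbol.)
No direct left recursion

C → T , a: starts with T
T → ε: starts with ε
C → ε: starts with ε
T → , T: starts with ','

No direct left recursion found.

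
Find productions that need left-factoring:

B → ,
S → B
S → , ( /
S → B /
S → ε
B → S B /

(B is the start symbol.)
Left-factoring is needed when two productions for the same non-terminal
share a common prefix on the right-hand side.

Productions for B:
  B → ,
  B → S B /
Productions for S:
  S → B
  S → , ( /
  S → B /
  S → ε

Found common prefix 'B' in productions for S

Answer: Yes, S has productions with common prefix 'B'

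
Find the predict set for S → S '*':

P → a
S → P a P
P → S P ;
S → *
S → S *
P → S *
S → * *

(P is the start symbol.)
{ '*', 'a' }

PREDICT(S → S '*') = (FIRST(RHS) \ {ε}) ∪ (FOLLOW(S) if ε ∈ FIRST(RHS), i.e. RHS ⇒* ε)
FIRST(S) = { '*', 'a' }
FIRST(S '*') = { '*', 'a' }
ε ∉ FIRST(S '*'), so FOLLOW(S) is not added.
PREDICT(S → S '*') = { '*', 'a' }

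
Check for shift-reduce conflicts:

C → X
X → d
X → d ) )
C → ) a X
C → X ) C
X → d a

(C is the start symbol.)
Yes — I3: [C → X .] vs [C → X . ) C]; I4: [X → d .] vs [X → d . ) )]

A shift-reduce conflict occurs when an LR(0) state has both:
  - a complete (reduce) item [A → α .] (dot at the end), and
  - a shift item [B → β . c γ] (dot before a terminal).

Augment with C' → C and build the canonical LR(0) collection (I0 = CLOSURE({[C' → . C]}), then GOTO on every symbol after a dot until no new states appear). It has 12 states:
  I0: { [C → . ) a X], [C → . X ) C], [C → . X], [C' → . C], [X → . d ) )], [X → . d a], [X → . d] }  — shift
  I1: { [C → ) . a X] }  — shift
  I2: { [C' → C .] }  — accept
  I3: { [C → X . ) C], [C → X .] }  — shift, reduce
  I4: { [X → d . ) )], [X → d . a], [X → d .] }  — shift, reduce
  I5: { [X → d ) . )] }  — shift
  I6: { [X → d a .] }  — reduce
  I7: { [X → d ) ) .] }  — reduce
  I8: { [C → . ) a X], [C → . X ) C], [C → . X], [C → X ) . C], [X → . d ) )], [X → . d a], [X → . d] }  — shift
  I9: { [C → X ) C .] }  — reduce
  I10: { [C → ) a . X], [X → . d ) )], [X → . d a], [X → . d] }  — shift
  I11: { [C → ) a X .] }  — reduce

I3 contains reduce item [C → X .] and shift item [C → X . ) C] — shift-reduce conflict.
I4 contains reduce item [X → d .] and shift items [X → d . ) )], [X → d . a] — shift-reduce conflict.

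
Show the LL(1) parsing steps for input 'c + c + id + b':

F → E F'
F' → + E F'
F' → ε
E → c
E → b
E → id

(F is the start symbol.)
LL(1) parsing maintains a stack (initially the start symbol over $) and the input. At each step: if the stack top is a terminal, match it against the current input token; if it is a non-terminal N, replace it with the RHS of M[N, lookahead] (the unique production whose predict set contains the lookahead).

Stack is shown with the top on the left.

Stack     Input             Action
----------------------------------
F $       c + c + id + b $  output F → E F'
E F' $    c + c + id + b $  output E → c
c F' $    c + c + id + b $  match 'c'
F' $      + c + id + b $    output F' → + E F'
+ E F' $  + c + id + b $    match '+'
E F' $    c + id + b $      output E → c
c F' $    c + id + b $      match 'c'
F' $      + id + b $        output F' → + E F'
+ E F' $  + id + b $        match '+'
E F' $    id + b $          output E → id
id F' $   id + b $          match 'id'
F' $      + b $             output F' → + E F'
+ E F' $  + b $             match '+'
E F' $    b $               output E → b
b F' $    b $               match 'b'
F' $      $                 output F' → ε
$         $                 accept

The string is accepted.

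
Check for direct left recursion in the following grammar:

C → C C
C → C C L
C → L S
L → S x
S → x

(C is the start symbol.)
Yes, C is left-recursive

Direct left recursion occurs when N → N α for some non-terminal N (the right-hand side begins with the left-hand side itself).

C → C C: LEFT RECURSIVE (starts with C)
C → C C L: LEFT RECURSIVE (starts with C)
C → L S: starts with L
L → S x: starts with S
S → x: starts with x

The grammar has direct left recursion on: C.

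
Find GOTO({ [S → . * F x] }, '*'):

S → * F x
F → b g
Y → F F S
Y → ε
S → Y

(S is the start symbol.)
GOTO(I, '*') = CLOSURE({ [A → αX.β] : [A → α.Xβ] ∈ I, X = '*' })

Items with dot before '*', with the dot advanced:
  [S → . * F x] → [S → * . F x]
Closure of the advanced items:
  [S → * . F x] has the dot before F: add [F → . b g]

GOTO = { [F → . b g], [S → * . F x] }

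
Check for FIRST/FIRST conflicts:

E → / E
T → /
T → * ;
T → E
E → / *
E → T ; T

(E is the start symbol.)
FIRST sets of the non-terminals at (or reachable through a nullable prefix from) the front of some alternative:
  FIRST(T) = { '*', '/' }
  FIRST(E) = { '*', '/' }

Productions for E:
  E → / E: FIRST = { '/' }
  E → / *: FIRST = { '/' }
  E → T ; T: FIRST = { '*', '/' }
Productions for T:
  T → /: FIRST = { '/' }
  T → * ;: FIRST = { '*' }
  T → E: FIRST = { '*', '/' }

Conflict for E: E → / E and E → / *
  Overlap: { '/' }
Conflict for E: E → / E and E → T ; T
  Overlap: { '/' }
Conflict for E: E → / * and E → T ; T
  Overlap: { '/' }
Conflict for T: T → / and T → E
  Overlap: { '/' }
Conflict for T: T → * ; and T → E
  Overlap: { '*' }

Answer: Yes. E → '/' E / E → '/' '*' on { '/' }; E → '/' E / E → T ';' T on { '/' }; E → '/' '*' / E → T ';' T on { '/' }; T → '/' / T → E on { '/' }; T → '*' ';' / T → E on { '*' }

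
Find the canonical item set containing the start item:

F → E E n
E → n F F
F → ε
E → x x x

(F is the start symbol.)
First, augment the grammar with F' → F
I₀ = CLOSURE({ [F' → . F] }):
  [F' → . F] has the dot before F: add [F → . E E n], [F → .]
  [F → . E E n] has the dot before E: add [E → . n F F], [E → . x x x]
No further items can be added.

I₀ = { [E → . n F F], [E → . x x x], [F → . E E n], [F → .], [F' → . F] }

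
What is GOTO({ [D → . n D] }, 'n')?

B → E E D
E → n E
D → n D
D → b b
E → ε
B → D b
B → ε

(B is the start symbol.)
{ [D → . b b], [D → . n D], [D → n . D] }

GOTO(I, 'n') = CLOSURE({ [A → αX.β] : [A → α.Xβ] ∈ I, X = 'n' })

Items with dot before 'n', with the dot advanced:
  [D → . n D] → [D → n . D]
Closure of the advanced items:
  [D → n . D] has the dot before D: add [D → . n D], [D → . b b]

GOTO = { [D → . b b], [D → . n D], [D → n . D] }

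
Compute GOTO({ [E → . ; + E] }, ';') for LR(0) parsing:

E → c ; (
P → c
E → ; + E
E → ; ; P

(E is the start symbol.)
{ [E → ; . + E] }

GOTO(I, ';') = CLOSURE({ [A → αX.β] : [A → α.Xβ] ∈ I, X = ';' })

Items with dot before ';', with the dot advanced:
  [E → . ; + E] → [E → ; . + E]
Closure adds nothing (no advanced item has the dot before a non-terminal).

GOTO = { [E → ; . + E] }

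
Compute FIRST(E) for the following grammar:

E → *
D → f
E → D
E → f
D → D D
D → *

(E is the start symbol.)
FIRST sets of the other non-terminals involved (by the same procedure, iterated to a fixed point):
  FIRST(D) = { '*', 'f' }

From E → *:
  - '*' is a terminal: add '*' and stop
From E → D:
  - D is a non-terminal: add FIRST(D) \ {ε} = { '*', 'f' }
    D is not nullable, so stop
From E → f:
  - f is a terminal: add 'f' and stop

Collecting: FIRST(E) = { '*', 'f' }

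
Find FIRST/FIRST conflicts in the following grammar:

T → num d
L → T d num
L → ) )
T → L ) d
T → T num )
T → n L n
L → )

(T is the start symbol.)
Yes. T → num d / T → L ')' d on { 'num' }; T → num d / T → T num ')' on { 'num' }; T → L ')' d / T → T num ')' on { ')', 'n', 'num' }; T → L ')' d / T → n L n on { 'n' }; T → T num ')' / T → n L n on { 'n' }; L → T d num / L → ')' ')' on { ')' }; L → T d num / L → ')' on { ')' }; L → ')' ')' / L → ')' on { ')' }

A FIRST/FIRST conflict occurs when two productions N → α and N → β for the same non-terminal have FIRST(α) ∩ FIRST(β) ≠ ∅ (with ε ∈ FIRST of a nullable right-hand side, so two nullable alternatives also conflict).

FIRST sets of the non-terminals at (or reachable through a nullable prefix from) the front of some alternative:
  FIRST(L) = { ')', 'n', 'num' }
  FIRST(T) = { ')', 'n', 'num' }

Productions for T:
  T → num d: FIRST = { 'num' }
  T → L ) d: FIRST = { ')', 'n', 'num' }
  T → T num ): FIRST = { ')', 'n', 'num' }
  T → n L n: FIRST = { 'n' }
Productions for L:
  L → T d num: FIRST = { ')', 'n', 'num' }
  L → ) ): FIRST = { ')' }
  L → ): FIRST = { ')' }

Conflict for T: T → num d and T → L ) d
  Overlap: { 'num' }
Conflict for T: T → num d and T → T num )
  Overlap: { 'num' }
Conflict for T: T → L ) d and T → T num )
  Overlap: { ')', 'n', 'num' }
Conflict for T: T → L ) d and T → n L n
  Overlap: { 'n' }
Conflict for T: T → T num ) and T → n L n
  Overlap: { 'n' }
Conflict for L: L → T d num and L → ) )
  Overlap: { ')' }
Conflict for L: L → T d num and L → )
  Overlap: { ')' }
Conflict for L: L → ) ) and L → )
  Overlap: { ')' }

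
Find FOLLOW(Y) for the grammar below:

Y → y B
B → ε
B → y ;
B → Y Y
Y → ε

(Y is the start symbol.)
To compute FOLLOW(Y), find every occurrence of Y on a right-hand side N → α Y β: add FIRST(β) \ {ε}, and if β is empty or nullable also add FOLLOW(N). Iterate to a fixed point.

Y is the start symbol, so $ ∈ FOLLOW(Y).
In B → Y Y: Y is followed by Y, add FIRST(Y) \ {ε} = { 'y' }
  Y is nullable, so also add FOLLOW(B)
In B → Y Y: Y is at the end, add FOLLOW(B)

The FOLLOW sets referred to above (computed the same way, to a fixed point):
  FOLLOW(B) = { $, 'y' }

Taking the union: FOLLOW(Y) = { $, 'y' }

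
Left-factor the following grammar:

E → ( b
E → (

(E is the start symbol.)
Left-factoring transforms A → αβ₁ | αβ₂ into A → αA' and A' → β₁ | β₂
(α is the longest common prefix among the alternatives). Repeat until
no nonterminal has two alternatives with a common prefix.

Round 1: E has alternatives sharing prefix '('. Introduce E': E → ( E'
  Add: E' → b
  Add: E' → ε

No remaining common prefixes — done.

Resulting grammar:
E → ( E'
E' → b
E' → ε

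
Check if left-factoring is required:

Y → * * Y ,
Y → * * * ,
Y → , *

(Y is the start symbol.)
Yes, Y has productions with common prefix '* *'

Left-factoring is needed when two productions for the same non-terminal
share a common prefix on the right-hand side.

Productions for Y:
  Y → * * Y ,
  Y → * * * ,
  Y → , *

Found common prefix '* *' in productions for Y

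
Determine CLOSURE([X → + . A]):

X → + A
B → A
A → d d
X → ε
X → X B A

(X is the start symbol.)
To compute CLOSURE, for each item [A → α.Bβ] where B is a non-terminal, add [B → .γ] for all productions B → γ; repeat for the newly added items until nothing changes.

Start with: [X → + . A]
  [X → + . A] has the dot before A: add [A → . d d]
No further items can be added.

CLOSURE = { [A → . d d], [X → + . A] }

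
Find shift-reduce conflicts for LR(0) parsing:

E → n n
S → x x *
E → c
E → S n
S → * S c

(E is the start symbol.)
No shift-reduce conflicts

A shift-reduce conflict occurs when an LR(0) state has both:
  - a complete (reduce) item [A → α .] (dot at the end), and
  - a shift item [B → β . c γ] (dot before a terminal).

Augment with E' → E and build the canonical LR(0) collection (I0 = CLOSURE({[E' → . E]}), then GOTO on every symbol after a dot until no new states appear). It has 13 states:
  I0: { [E → . S n], [E → . c], [E → . n n], [E' → . E], [S → . * S c], [S → . x x *] }  — shift
  I1: { [S → * . S c], [S → . * S c], [S → . x x *] }  — shift
  I2: { [E' → E .] }  — accept
  I3: { [E → S . n] }  — shift
  I4: { [E → c .] }  — reduce
  I5: { [E → n . n] }  — shift
  I6: { [S → x . x *] }  — shift
  I7: { [S → x x . *] }  — shift
  I8: { [S → x x * .] }  — reduce
  I9: { [E → n n .] }  — reduce
  I10: { [E → S n .] }  — reduce
  I11: { [S → * S . c] }  — shift
  I12: { [S → * S c .] }  — reduce

No state contains both a complete item and a shift item.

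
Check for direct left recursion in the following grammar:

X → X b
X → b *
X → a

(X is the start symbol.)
Direct left recursion occurs when N → N α for some non-terminal N (the right-hand side begins with the left-hand side itself).

X → X b: LEFT RECURSIVE (starts with X)
X → b *: starts with b
X → a: starts with a

The grammar has direct left recursion on: X.

Answer: Yes, X is left-recursive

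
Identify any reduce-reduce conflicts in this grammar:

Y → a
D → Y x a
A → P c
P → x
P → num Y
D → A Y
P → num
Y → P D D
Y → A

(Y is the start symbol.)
No reduce-reduce conflicts

A reduce-reduce conflict occurs when an LR(0) state has two complete items [A → α .] and [B → β .] — both call for a reduction, and with no lookahead the parser cannot choose between them.

Augment with Y' → Y and build the canonical LR(0) collection (I0 = CLOSURE({[Y' → . Y]}), then GOTO on every symbol after a dot until no new states appear). It has 16 states:
  I0: { [A → . P c], [P → . num Y], [P → . num], [P → . x], [Y → . A], [Y → . P D D], [Y → . a], [Y' → . Y] }  — shift
  I1: { [Y → A .] }  — reduce
  I2: { [A → . P c], [A → P . c], [D → . A Y], [D → . Y x a], [P → . num Y], [P → . num], [P → . x], [Y → . A], [Y → . P D D], [Y → . a], [Y → P . D D] }  — shift
  I3: { [Y' → Y .] }  — accept
  I4: { [Y → a .] }  — reduce
  I5: { [A → . P c], [P → . num Y], [P → . num], [P → . x], [P → num . Y], [P → num .], [Y → . A], [Y → . P D D], [Y → . a] }  — shift, reduce
  I6: { [P → x .] }  — reduce
  I7: { [P → num Y .] }  — reduce
  I8: { [A → . P c], [D → A . Y], [P → . num Y], [P → . num], [P → . x], [Y → . A], [Y → . P D D], [Y → . a], [Y → A .] }  — shift, reduce
  I9: { [A → . P c], [D → . A Y], [D → . Y x a], [P → . num Y], [P → . num], [P → . x], [Y → . A], [Y → . P D D], [Y → . a], [Y → P D . D] }  — shift
  I10: { [D → Y . x a] }  — shift
  I11: { [A → P c .] }  — reduce
  I12: { [D → Y x . a] }  — shift
  I13: { [D → Y x a .] }  — reduce
  I14: { [Y → P D D .] }  — reduce
  I15: { [D → A Y .] }  — reduce

No state contains more than one complete item.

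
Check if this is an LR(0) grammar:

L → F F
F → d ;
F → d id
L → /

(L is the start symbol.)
Augment with L' → L and build the canonical LR(0) collection (I0 = CLOSURE({[L' → . L]}), then GOTO on every symbol after a dot until no new states appear). It has 8 states:
  I0: { [F → . d ;], [F → . d id], [L → . /], [L → . F F], [L' → . L] }  — shift
  I1: { [L → / .] }  — reduce
  I2: { [F → . d ;], [F → . d id], [L → F . F] }  — shift
  I3: { [L' → L .] }  — accept
  I4: { [F → d . ;], [F → d . id] }  — shift
  I5: { [F → d ; .] }  — reduce
  I6: { [F → d id .] }  — reduce
  I7: { [L → F F .] }  — reduce

Every state is either a pure shift/goto state or contains exactly one complete item and nothing to shift — no conflicts. The grammar is LR(0).

Answer: Yes, the grammar is LR(0)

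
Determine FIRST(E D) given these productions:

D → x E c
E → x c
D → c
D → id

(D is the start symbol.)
{ 'x' }

FIRST sets of the non-terminals involved (from the grammar, by fixed-point iteration):
  FIRST(E) = { 'x' }

To compute FIRST(E D), process the symbols left to right:
Symbol E is a non-terminal. Add FIRST(E) \ {ε} = { 'x' }
E is not nullable (ε ∉ FIRST(E)), so stop here.
FIRST(E D) = { 'x' }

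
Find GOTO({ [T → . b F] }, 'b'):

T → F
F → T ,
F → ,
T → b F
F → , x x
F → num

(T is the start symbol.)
GOTO(I, 'b') = CLOSURE({ [A → αX.β] : [A → α.Xβ] ∈ I, X = 'b' })

Items with dot before 'b', with the dot advanced:
  [T → . b F] → [T → b . F]
Closure of the advanced items:
  [T → b . F] has the dot before F: add [F → . T ,], [F → . ,], [F → . , x x], [F → . num]
  [F → . T ,] has the dot before T: add [T → . F], [T → . b F]

GOTO = { [F → . , x x], [F → . ,], [F → . T ,], [F → . num], [T → . F], [T → . b F], [T → b . F] }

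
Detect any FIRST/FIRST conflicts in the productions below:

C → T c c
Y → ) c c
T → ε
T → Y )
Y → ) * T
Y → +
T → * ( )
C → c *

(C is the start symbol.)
Yes. C → T c c / C → c '*' on { 'c' }; Y → ')' c c / Y → ')' '*' T on { ')' }

A FIRST/FIRST conflict occurs when two productions N → α and N → β for the same non-terminal have FIRST(α) ∩ FIRST(β) ≠ ∅ (with ε ∈ FIRST of a nullable right-hand side, so two nullable alternatives also conflict).

FIRST sets of the non-terminals at (or reachable through a nullable prefix from) the front of some alternative:
  FIRST(T) = { ')', '*', '+', ε }
  FIRST(Y) = { ')', '+' }

Productions for C:
  C → T c c: FIRST = { ')', '*', '+', 'c' }
  C → c *: FIRST = { 'c' }
Productions for Y:
  Y → ) c c: FIRST = { ')' }
  Y → ) * T: FIRST = { ')' }
  Y → +: FIRST = { '+' }
Productions for T:
  T → ε: FIRST = { ε }
  T → Y ): FIRST = { ')', '+' }
  T → * ( ): FIRST = { '*' }

Conflict for C: C → T c c and C → c *
  Overlap: { 'c' }
Conflict for Y: Y → ) c c and Y → ) * T
  Overlap: { ')' }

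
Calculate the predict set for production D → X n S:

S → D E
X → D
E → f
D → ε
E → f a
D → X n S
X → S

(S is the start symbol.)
PREDICT(D → X n S) = (FIRST(RHS) \ {ε}) ∪ (FOLLOW(D) if ε ∈ FIRST(RHS), i.e. RHS ⇒* ε)
FIRST(X) = { 'f', 'n', ε }
FIRST(X n S) = { 'f', 'n' }
ε ∉ FIRST(X n S), so FOLLOW(D) is not added.
PREDICT(D → X n S) = { 'f', 'n' }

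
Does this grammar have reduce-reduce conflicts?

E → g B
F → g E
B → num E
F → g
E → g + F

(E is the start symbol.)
A reduce-reduce conflict occurs when an LR(0) state has two complete items [A → α .] and [B → β .] — both call for a reduction, and with no lookahead the parser cannot choose between them.

Augment with E' → E and build the canonical LR(0) collection (I0 = CLOSURE({[E' → . E]}), then GOTO on every symbol after a dot until no new states appear). It has 10 states:
  I0: { [E → . g + F], [E → . g B], [E' → . E] }  — shift
  I1: { [E' → E .] }  — accept
  I2: { [B → . num E], [E → g . + F], [E → g . B] }  — shift
  I3: { [E → g + . F], [F → . g E], [F → . g] }  — shift
  I4: { [E → g B .] }  — reduce
  I5: { [B → num . E], [E → . g + F], [E → . g B] }  — shift
  I6: { [B → num E .] }  — reduce
  I7: { [E → g + F .] }  — reduce
  I8: { [E → . g + F], [E → . g B], [F → g . E], [F → g .] }  — shift, reduce
  I9: { [F → g E .] }  — reduce

No state contains more than one complete item.

Answer: No reduce-reduce conflicts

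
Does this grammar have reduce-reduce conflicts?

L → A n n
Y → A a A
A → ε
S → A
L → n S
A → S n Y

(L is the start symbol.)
A reduce-reduce conflict occurs when an LR(0) state has two complete items [A → α .] and [B → β .] — both call for a reduction, and with no lookahead the parser cannot choose between them.

Augment with L' → L and build the canonical LR(0) collection (I0 = CLOSURE({[L' → . L]}), then GOTO on every symbol after a dot until no new states appear). It has 14 states:
  I0: { [A → . S n Y], [A → .], [L → . A n n], [L → . n S], [L' → . L], [S → . A] }  — shift, reduce
  I1: { [L → A . n n], [S → A .] }  — shift, reduce
  I2: { [L' → L .] }  — accept
  I3: { [A → S . n Y] }  — shift
  I4: { [A → . S n Y], [A → .], [L → n . S], [S → . A] }  — reduce
  I5: { [S → A .] }  — reduce
  I6: { [A → S . n Y], [L → n S .] }  — shift, reduce
  I7: { [A → . S n Y], [A → .], [A → S n . Y], [S → . A], [Y → . A a A] }  — reduce
  I8: { [S → A .], [Y → A . a A] }  — shift, reduce
  I9: { [A → S n Y .] }  — reduce
  I10: { [A → . S n Y], [A → .], [S → . A], [Y → A a . A] }  — reduce
  I11: { [S → A .], [Y → A a A .] }  — 2 reduces
  I12: { [L → A n . n] }  — shift
  I13: { [L → A n n .] }  — reduce

I11 contains complete items [S → A .], [Y → A a A .] — reduce-reduce conflict.

Answer: Yes — I11: [S → A .] vs [Y → A a A .]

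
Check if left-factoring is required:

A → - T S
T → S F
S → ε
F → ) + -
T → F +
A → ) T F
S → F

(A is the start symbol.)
Left-factoring is needed when two productions for the same non-terminal
share a common prefix on the right-hand side.

Productions for A:
  A → - T S
  A → ) T F
Productions for T:
  T → S F
  T → F +
Productions for S:
  S → ε
  S → F

No common prefixes found.

Answer: No, left-factoring is not needed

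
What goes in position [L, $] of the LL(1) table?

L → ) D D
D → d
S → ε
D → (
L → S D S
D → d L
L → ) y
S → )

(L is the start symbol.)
To find M[L, $], we find productions for L where $ is in the predict set (PREDICT(N → α) = (FIRST(α) \ {ε}) ∪ (FOLLOW(N) if α ⇒* ε)).

Relevant sets:
  FIRST(S) = { ')', ε }
  FIRST(D) = { '(', 'd' }

L → ) D D: PREDICT = { ')' }
L → S D S: PREDICT = { '(', ')', 'd' }
L → ) y: PREDICT = { ')' }

M[L, $] is empty (no production applies)

Answer: Empty (error entry)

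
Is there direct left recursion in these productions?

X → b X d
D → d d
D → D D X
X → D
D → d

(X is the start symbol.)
Direct left recursion occurs when N → N α for some non-terminal N (the right-hand side begins with the left-hand side itself).

X → b X d: starts with b
D → d d: starts with d
D → D D X: LEFT RECURSIVE (starts with D)
X → D: starts with D
D → d: starts with d

The grammar has direct left recursion on: D.

Answer: Yes, D is left-recursive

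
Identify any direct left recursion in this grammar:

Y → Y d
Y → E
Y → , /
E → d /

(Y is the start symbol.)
Yes, Y is left-recursive

Direct left recursion occurs when N → N α for some non-terminal N (the right-hand side begins with the left-hand side itself).

Y → Y d: LEFT RECURSIVE (starts with Y)
Y → E: starts with E
Y → , /: starts with ','
E → d /: starts with d

The grammar has direct left recursion on: Y.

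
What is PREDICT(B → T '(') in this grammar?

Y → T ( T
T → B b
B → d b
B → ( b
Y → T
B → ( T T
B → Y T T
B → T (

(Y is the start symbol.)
{ '(', 'd' }

PREDICT(B → T '(') = (FIRST(RHS) \ {ε}) ∪ (FOLLOW(B) if ε ∈ FIRST(RHS), i.e. RHS ⇒* ε)
FIRST(T) = { '(', 'd' }
FIRST(T '(') = { '(', 'd' }
ε ∉ FIRST(T '('), so FOLLOW(B) is not added.
PREDICT(B → T '(') = { '(', 'd' }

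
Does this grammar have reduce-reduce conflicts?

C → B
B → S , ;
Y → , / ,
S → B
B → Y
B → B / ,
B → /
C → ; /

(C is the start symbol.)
Yes — I4: [C → B .] vs [S → B .]

Augment with C' → C and build the canonical LR(0) collection (I0 = CLOSURE({[C' → . C]}), then GOTO on every symbol after a dot until no new states appear). It has 15 states:
  I0: { [B → . /], [B → . B / ,], [B → . S , ;], [B → . Y], [C → . ; /], [C → . B], [C' → . C], [S → . B], [Y → . , / ,] }  — shift
  I1: { [Y → , . / ,] }  — shift
  I2: { [B → / .] }  — reduce
  I3: { [C → ; . /] }  — shift
  I4: { [B → B . / ,], [C → B .], [S → B .] }  — shift, 2 reduces
  I5: { [C' → C .] }  — accept
  I6: { [B → S . , ;] }  — shift
  I7: { [B → Y .] }  — reduce
  I8: { [B → S , . ;] }  — shift
  I9: { [B → S , ; .] }  — reduce
  I10: { [B → B / . ,] }  — shift
  I11: { [B → B / , .] }  — reduce
  I12: { [C → ; / .] }  — reduce
  I13: { [Y → , / . ,] }  — shift
  I14: { [Y → , / , .] }  — reduce

I4 contains complete items [C → B .], [S → B .] — reduce-reduce conflict.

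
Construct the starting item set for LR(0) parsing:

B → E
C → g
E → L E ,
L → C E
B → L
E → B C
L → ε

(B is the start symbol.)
First, augment the grammar with B' → B
I₀ = CLOSURE({ [B' → . B] }):
  [B' → . B] has the dot before B: add [B → . E], [B → . L]
  [B → . E] has the dot before E: add [E → . L E ,], [E → . B C]
  [B → . L] has the dot before L: add [L → . C E], [L → .]
  [L → . C E] has the dot before C: add [C → . g]
No further items can be added.

I₀ = { [B → . E], [B → . L], [B' → . B], [C → . g], [E → . B C], [E → . L E ,], [L → . C E], [L → .] }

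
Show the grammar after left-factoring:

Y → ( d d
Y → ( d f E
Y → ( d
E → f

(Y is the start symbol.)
Y → ( d Y'
Y' → d
Y' → f E
Y' → ε
E → f

Left-factoring transforms A → αβ₁ | αβ₂ into A → αA' and A' → β₁ | β₂
(α is the longest common prefix among the alternatives). Repeat until
no nonterminal has two alternatives with a common prefix.

Round 1: Y has alternatives sharing prefix '( d'. Introduce Y': Y → ( d Y'
  Add: Y' → d
  Add: Y' → f E
  Add: Y' → ε

No remaining common prefixes — done.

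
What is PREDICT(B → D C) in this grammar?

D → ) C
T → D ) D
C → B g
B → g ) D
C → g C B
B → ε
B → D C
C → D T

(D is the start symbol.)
{ ')' }

PREDICT(B → D C) = (FIRST(RHS) \ {ε}) ∪ (FOLLOW(B) if ε ∈ FIRST(RHS), i.e. RHS ⇒* ε)
FIRST(D) = { ')' }
FIRST(D C) = { ')' }
ε ∉ FIRST(D C), so FOLLOW(B) is not added.
PREDICT(B → D C) = { ')' }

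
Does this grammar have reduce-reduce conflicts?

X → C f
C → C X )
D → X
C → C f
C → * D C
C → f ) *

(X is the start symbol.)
Yes — I8: [C → C f .] vs [X → C f .]

Augment with X' → X and build the canonical LR(0) collection (I0 = CLOSURE({[X' → . X]}), then GOTO on every symbol after a dot until no new states appear). It has 14 states:
  I0: { [C → . * D C], [C → . C X )], [C → . C f], [C → . f ) *], [X → . C f], [X' → . X] }  — shift
  I1: { [C → * . D C], [C → . * D C], [C → . C X )], [C → . C f], [C → . f ) *], [D → . X], [X → . C f] }  — shift
  I2: { [C → . * D C], [C → . C X )], [C → . C f], [C → . f ) *], [C → C . X )], [C → C . f], [X → . C f], [X → C . f] }  — shift
  I3: { [X' → X .] }  — accept
  I4: { [C → f . ) *] }  — shift
  I5: { [C → f ) . *] }  — shift
  I6: { [C → f ) * .] }  — reduce
  I7: { [C → C X . )] }  — shift
  I8: { [C → C f .], [C → f . ) *], [X → C f .] }  — shift, 2 reduces
  I9: { [C → C X ) .] }  — reduce
  I10: { [C → * D . C], [C → . * D C], [C → . C X )], [C → . C f], [C → . f ) *] }  — shift
  I11: { [D → X .] }  — reduce
  I12: { [C → * D C .], [C → . * D C], [C → . C X )], [C → . C f], [C → . f ) *], [C → C . X )], [C → C . f], [X → . C f] }  — shift, reduce
  I13: { [C → C f .], [C → f . ) *] }  — shift, reduce

I8 contains complete items [C → C f .], [X → C f .] — reduce-reduce conflict.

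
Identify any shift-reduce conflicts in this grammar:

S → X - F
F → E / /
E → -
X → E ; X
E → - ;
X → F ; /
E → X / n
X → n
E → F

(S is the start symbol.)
Yes — I1: [E → - .] vs [E → - . ;]; I3: [E → F .] vs [X → F . ; /]; I10: [E → F .] vs [X → F . ; /]; I16: [X → E ; X .] vs [E → X . / n]

A shift-reduce conflict occurs when an LR(0) state has both:
  - a complete (reduce) item [A → α .] (dot at the end), and
  - a shift item [B → β . c γ] (dot before a terminal).

Augment with S' → S and build the canonical LR(0) collection (I0 = CLOSURE({[S' → . S]}), then GOTO on every symbol after a dot until no new states appear). It has 19 states:
  I0: { [E → . - ;], [E → . -], [E → . F], [E → . X / n], [F → . E / /], [S → . X - F], [S' → . S], [X → . E ; X], [X → . F ; /], [X → . n] }  — shift
  I1: { [E → - . ;], [E → - .] }  — shift, reduce
  I2: { [F → E . / /], [X → E . ; X] }  — shift
  I3: { [E → F .], [X → F . ; /] }  — shift, reduce
  I4: { [S' → S .] }  — accept
  I5: { [E → X . / n], [S → X . - F] }  — shift
  I6: { [X → n .] }  — reduce
  I7: { [E → . - ;], [E → . -], [E → . F], [E → . X / n], [F → . E / /], [S → X - . F], [X → . E ; X], [X → . F ; /], [X → . n] }  — shift
  I8: { [E → X / . n] }  — shift
  I9: { [E → X / n .] }  — reduce
  I10: { [E → F .], [S → X - F .], [X → F . ; /] }  — shift, 2 reduces
  I11: { [E → X . / n] }  — shift
  I12: { [X → F ; . /] }  — shift
  I13: { [X → F ; / .] }  — reduce
  I14: { [F → E / . /] }  — shift
  I15: { [E → . - ;], [E → . -], [E → . F], [E → . X / n], [F → . E / /], [X → . E ; X], [X → . F ; /], [X → . n], [X → E ; . X] }  — shift
  I16: { [E → X . / n], [X → E ; X .] }  — shift, reduce
  I17: { [F → E / / .] }  — reduce
  I18: { [E → - ; .] }  — reduce

I1 contains reduce item [E → - .] and shift item [E → - . ;] — shift-reduce conflict.
I3 contains reduce item [E → F .] and shift item [X → F . ; /] — shift-reduce conflict.
I10 contains reduce items [E → F .], [S → X - F .] and shift item [X → F . ; /] — shift-reduce conflict.
I16 contains reduce item [X → E ; X .] and shift item [E → X . / n] — shift-reduce conflict.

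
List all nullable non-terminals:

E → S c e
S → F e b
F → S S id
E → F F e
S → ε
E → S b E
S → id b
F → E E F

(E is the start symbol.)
A non-terminal is nullable if it can derive ε (the empty string): either it has an ε-production, or it has a production whose right-hand side consists entirely of nullable non-terminals.

ε-productions: S → ε
So S is immediately nullable.
No further non-terminal can be added: every production for the remaining non-terminals contains a terminal or a non-nullable non-terminal.
Nullable = { 'S' }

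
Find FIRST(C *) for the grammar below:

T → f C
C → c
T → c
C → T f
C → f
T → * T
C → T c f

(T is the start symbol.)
FIRST sets of the non-terminals involved (from the grammar, by fixed-point iteration):
  FIRST(C) = { '*', 'c', 'f' }

To compute FIRST(C *), process the symbols left to right:
Symbol C is a non-terminal. Add FIRST(C) \ {ε} = { '*', 'c', 'f' }
C is not nullable (ε ∉ FIRST(C)), so stop here.
FIRST(C *) = { '*', 'c', 'f' }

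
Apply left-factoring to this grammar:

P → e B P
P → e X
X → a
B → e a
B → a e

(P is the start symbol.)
Left-factoring transforms A → αβ₁ | αβ₂ into A → αA' and A' → β₁ | β₂
(α is the longest common prefix among the alternatives). Repeat until
no nonterminal has two alternatives with a common prefix.

Round 1: P has alternatives sharing prefix 'e'. Introduce P': P → e P'
  Add: P' → B P
  Add: P' → X

No remaining common prefixes — done.

Resulting grammar:
P → e P'
P' → B P
P' → X
X → a
B → e a
B → a e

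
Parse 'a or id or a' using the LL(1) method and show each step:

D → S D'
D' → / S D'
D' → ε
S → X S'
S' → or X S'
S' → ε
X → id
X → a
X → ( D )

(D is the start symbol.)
Stack is shown with the top on the left.

Stack         Input           Action
------------------------------------
D $           a or id or a $  output D → S D'
S D' $        a or id or a $  output S → X S'
X S' D' $     a or id or a $  output X → a
a S' D' $     a or id or a $  match 'a'
S' D' $       or id or a $    output S' → or X S'
or X S' D' $  or id or a $    match 'or'
X S' D' $     id or a $       output X → id
id S' D' $    id or a $       match 'id'
S' D' $       or a $          output S' → or X S'
or X S' D' $  or a $          match 'or'
X S' D' $     a $             output X → a
a S' D' $     a $             match 'a'
S' D' $       $               output S' → ε
D' $          $               output D' → ε
$             $               accept

The string is accepted.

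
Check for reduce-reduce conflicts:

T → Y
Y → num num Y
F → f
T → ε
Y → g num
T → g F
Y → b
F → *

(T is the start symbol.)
No reduce-reduce conflicts

A reduce-reduce conflict occurs when an LR(0) state has two complete items [A → α .] and [B → β .] — both call for a reduction, and with no lookahead the parser cannot choose between them.

Augment with T' → T and build the canonical LR(0) collection (I0 = CLOSURE({[T' → . T]}), then GOTO on every symbol after a dot until no new states appear). It has 13 states:
  I0: { [T → . Y], [T → . g F], [T → .], [T' → . T], [Y → . b], [Y → . g num], [Y → . num num Y] }  — shift, reduce
  I1: { [T' → T .] }  — accept
  I2: { [T → Y .] }  — reduce
  I3: { [Y → b .] }  — reduce
  I4: { [F → . *], [F → . f], [T → g . F], [Y → g . num] }  — shift
  I5: { [Y → num . num Y] }  — shift
  I6: { [Y → . b], [Y → . g num], [Y → . num num Y], [Y → num num . Y] }  — shift
  I7: { [Y → num num Y .] }  — reduce
  I8: { [Y → g . num] }  — shift
  I9: { [Y → g num .] }  — reduce
  I10: { [F → * .] }  — reduce
  I11: { [T → g F .] }  — reduce
  I12: { [F → f .] }  — reduce

No state contains more than one complete item.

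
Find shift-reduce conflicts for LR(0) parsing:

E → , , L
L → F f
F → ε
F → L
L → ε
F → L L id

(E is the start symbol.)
Yes — I6: [F → .] vs [F → L L . id]

A shift-reduce conflict occurs when an LR(0) state has both:
  - a complete (reduce) item [A → α .] (dot at the end), and
  - a shift item [B → β . c γ] (dot before a terminal).

Augment with E' → E and build the canonical LR(0) collection (I0 = CLOSURE({[E' → . E]}), then GOTO on every symbol after a dot until no new states appear). It has 9 states:
  I0: { [E → . , , L], [E' → . E] }  — shift
  I1: { [E → , . , L] }  — shift
  I2: { [E' → E .] }  — accept
  I3: { [E → , , . L], [F → . L L id], [F → . L], [F → .], [L → . F f], [L → .] }  — 2 reduces
  I4: { [L → F . f] }  — shift
  I5: { [E → , , L .], [F → . L L id], [F → . L], [F → .], [F → L . L id], [F → L .], [L → . F f], [L → .] }  — 4 reduces
  I6: { [F → . L L id], [F → . L], [F → .], [F → L . L id], [F → L .], [F → L L . id], [L → . F f], [L → .] }  — shift, 3 reduces
  I7: { [F → L L id .] }  — reduce
  I8: { [L → F f .] }  — reduce

I6 contains reduce items [F → .], [F → L .], [L → .] and shift item [F → L L . id] — shift-reduce conflict.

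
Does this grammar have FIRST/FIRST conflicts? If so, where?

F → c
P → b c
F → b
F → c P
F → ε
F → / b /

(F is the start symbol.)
Yes. F → c / F → c P on { 'c' }

A FIRST/FIRST conflict occurs when two productions N → α and N → β for the same non-terminal have FIRST(α) ∩ FIRST(β) ≠ ∅ (with ε ∈ FIRST of a nullable right-hand side, so two nullable alternatives also conflict).

Productions for F:
  F → c: FIRST = { 'c' }
  F → b: FIRST = { 'b' }
  F → c P: FIRST = { 'c' }
  F → ε: FIRST = { ε }
  F → / b /: FIRST = { '/' }
P has only one production, so no FIRST/FIRST conflict is possible there.

Conflict for F: F → c and F → c P
  Overlap: { 'c' }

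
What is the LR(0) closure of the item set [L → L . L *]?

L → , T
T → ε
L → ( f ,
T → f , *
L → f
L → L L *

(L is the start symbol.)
{ [L → . ( f ,], [L → . , T], [L → . L L *], [L → . f], [L → L . L *] }

To compute CLOSURE, for each item [A → α.Bβ] where B is a non-terminal, add [B → .γ] for all productions B → γ; repeat for the newly added items until nothing changes.

Start with: [L → L . L *]
  [L → L . L *] has the dot before L: add [L → . , T], [L → . ( f ,], [L → . f], [L → . L L *]
No further items can be added.

CLOSURE = { [L → . ( f ,], [L → . , T], [L → . L L *], [L → . f], [L → L . L *] }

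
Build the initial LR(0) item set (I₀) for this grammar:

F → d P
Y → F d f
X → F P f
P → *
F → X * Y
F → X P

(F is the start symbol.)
First, augment the grammar with F' → F
I₀ = CLOSURE({ [F' → . F] }):
  [F' → . F] has the dot before F: add [F → . d P], [F → . X * Y], [F → . X P]
  [F → . X * Y] has the dot before X: add [X → . F P f]
No further items can be added.

I₀ = { [F → . X * Y], [F → . X P], [F → . d P], [F' → . F], [X → . F P f] }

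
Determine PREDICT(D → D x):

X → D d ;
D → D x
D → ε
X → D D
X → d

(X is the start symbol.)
{ 'x' }

PREDICT(D → D x) = (FIRST(RHS) \ {ε}) ∪ (FOLLOW(D) if ε ∈ FIRST(RHS), i.e. RHS ⇒* ε)
FIRST(D) = { 'x', ε }
FIRST(D x) = { 'x' }
ε ∉ FIRST(D x), so FOLLOW(D) is not added.
PREDICT(D → D x) = { 'x' }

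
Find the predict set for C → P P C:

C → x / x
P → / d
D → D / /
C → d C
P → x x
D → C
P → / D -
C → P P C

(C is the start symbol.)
{ '/', 'x' }

PREDICT(C → P P C) = (FIRST(RHS) \ {ε}) ∪ (FOLLOW(C) if ε ∈ FIRST(RHS), i.e. RHS ⇒* ε)
FIRST(P) = { '/', 'x' }
FIRST(P P C) = { '/', 'x' }
ε ∉ FIRST(P P C), so FOLLOW(C) is not added.
PREDICT(C → P P C) = { '/', 'x' }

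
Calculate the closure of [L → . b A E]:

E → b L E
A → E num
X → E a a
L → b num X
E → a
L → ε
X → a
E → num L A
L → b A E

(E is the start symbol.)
{ [L → . b A E] }

To compute CLOSURE, for each item [A → α.Bβ] where B is a non-terminal, add [B → .γ] for all productions B → γ; repeat for the newly added items until nothing changes.

Start with: [L → . b A E]
The dot precedes the terminal b, so nothing is added.

CLOSURE = { [L → . b A E] }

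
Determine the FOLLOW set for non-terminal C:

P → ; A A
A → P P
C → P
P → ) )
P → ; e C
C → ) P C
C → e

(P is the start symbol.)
{ $, ')', ';', 'e' }

In P → ; e C: C is at the end, add FOLLOW(P)
In C → ) P C: C is at the end; this adds FOLLOW(C) to itself — nothing new

The FOLLOW sets referred to above (computed the same way, to a fixed point):
  FOLLOW(P) = { $, ')', ';', 'e' }

Taking the union: FOLLOW(C) = { $, ')', ';', 'e' }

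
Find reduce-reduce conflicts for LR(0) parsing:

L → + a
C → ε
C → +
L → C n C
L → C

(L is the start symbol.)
No reduce-reduce conflicts

A reduce-reduce conflict occurs when an LR(0) state has two complete items [A → α .] and [B → β .] — both call for a reduction, and with no lookahead the parser cannot choose between them.

Augment with L' → L and build the canonical LR(0) collection (I0 = CLOSURE({[L' → . L]}), then GOTO on every symbol after a dot until no new states appear). It has 8 states:
  I0: { [C → . +], [C → .], [L → . + a], [L → . C n C], [L → . C], [L' → . L] }  — shift, reduce
  I1: { [C → + .], [L → + . a] }  — shift, reduce
  I2: { [L → C . n C], [L → C .] }  — shift, reduce
  I3: { [L' → L .] }  — accept
  I4: { [C → . +], [C → .], [L → C n . C] }  — shift, reduce
  I5: { [C → + .] }  — reduce
  I6: { [L → C n C .] }  — reduce
  I7: { [L → + a .] }  — reduce

No state contains more than one complete item.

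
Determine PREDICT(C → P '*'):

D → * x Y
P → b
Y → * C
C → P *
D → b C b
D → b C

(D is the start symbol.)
{ 'b' }

PREDICT(C → P '*') = (FIRST(RHS) \ {ε}) ∪ (FOLLOW(C) if ε ∈ FIRST(RHS), i.e. RHS ⇒* ε)
FIRST(P) = { 'b' }
FIRST(P '*') = { 'b' }
ε ∉ FIRST(P '*'), so FOLLOW(C) is not added.
PREDICT(C → P '*') = { 'b' }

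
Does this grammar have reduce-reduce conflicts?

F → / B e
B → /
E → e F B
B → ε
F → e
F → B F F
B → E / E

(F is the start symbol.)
Yes — I1: [B → .] vs [B → / .]; I5: [B → .] vs [F → e .]

A reduce-reduce conflict occurs when an LR(0) state has two complete items [A → α .] and [B → β .] — both call for a reduction, and with no lookahead the parser cannot choose between them.

Augment with F' → F and build the canonical LR(0) collection (I0 = CLOSURE({[F' → . F]}), then GOTO on every symbol after a dot until no new states appear). It has 16 states:
  I0: { [B → . /], [B → . E / E], [B → .], [E → . e F B], [F → . / B e], [F → . B F F], [F → . e], [F' → . F] }  — shift, reduce
  I1: { [B → . /], [B → . E / E], [B → .], [B → / .], [E → . e F B], [F → / . B e] }  — shift, 2 reduces
  I2: { [B → . /], [B → . E / E], [B → .], [E → . e F B], [F → . / B e], [F → . B F F], [F → . e], [F → B . F F] }  — shift, reduce
  I3: { [B → E . / E] }  — shift
  I4: { [F' → F .] }  — accept
  I5: { [B → . /], [B → . E / E], [B → .], [E → . e F B], [E → e . F B], [F → . / B e], [F → . B F F], [F → . e], [F → e .] }  — shift, 2 reduces
  I6: { [B → . /], [B → . E / E], [B → .], [E → . e F B], [E → e F . B] }  — shift, reduce
  I7: { [B → / .] }  — reduce
  I8: { [E → e F B .] }  — reduce
  I9: { [B → . /], [B → . E / E], [B → .], [E → . e F B], [E → e . F B], [F → . / B e], [F → . B F F], [F → . e] }  — shift, reduce
  I10: { [B → E / . E], [E → . e F B] }  — shift
  I11: { [B → E / E .] }  — reduce
  I12: { [B → . /], [B → . E / E], [B → .], [E → . e F B], [F → . / B e], [F → . B F F], [F → . e], [F → B F . F] }  — shift, reduce
  I13: { [F → B F F .] }  — reduce
  I14: { [F → / B . e] }  — shift
  I15: { [F → / B e .] }  — reduce

I1 contains complete items [B → .], [B → / .] — reduce-reduce conflict.
I5 contains complete items [B → .], [F → e .] — reduce-reduce conflict.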